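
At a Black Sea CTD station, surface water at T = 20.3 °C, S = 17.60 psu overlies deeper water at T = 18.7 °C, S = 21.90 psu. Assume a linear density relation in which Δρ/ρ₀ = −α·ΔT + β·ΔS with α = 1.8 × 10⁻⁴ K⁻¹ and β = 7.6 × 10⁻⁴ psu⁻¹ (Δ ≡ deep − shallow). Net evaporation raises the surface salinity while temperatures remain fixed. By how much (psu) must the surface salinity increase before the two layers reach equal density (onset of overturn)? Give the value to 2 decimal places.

Neutral buoyancy requires −α(T_deep − T_surf) + β(S_deep − S_surf′) = 0.
S_surf′ = S_deep − (α/β)·ΔT = 21.90 − (1.8 × 10⁻⁴/7.6 × 10⁻⁴)·(-1.6) = 22.2789 psu.
Increase required: 22.2789 − 17.60 = 4.6789 psu.

4.68 psu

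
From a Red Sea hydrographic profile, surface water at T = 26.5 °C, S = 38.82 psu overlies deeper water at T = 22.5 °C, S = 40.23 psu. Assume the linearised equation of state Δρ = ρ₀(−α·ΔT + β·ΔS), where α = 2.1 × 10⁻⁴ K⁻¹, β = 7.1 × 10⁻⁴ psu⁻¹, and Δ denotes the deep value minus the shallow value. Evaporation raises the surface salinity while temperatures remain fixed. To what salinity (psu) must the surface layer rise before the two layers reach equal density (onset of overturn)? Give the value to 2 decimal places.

Neutral buoyancy requires −α(T_deep − T_surf) + β(S_deep − S_surf′) = 0.
S_surf′ = S_deep − (α/β)·ΔT = 40.23 − (2.1 × 10⁻⁴/7.1 × 10⁻⁴)·(-4.0) = 41.4131 psu.
Increase required: 41.4131 − 38.82 = 2.5931 psu.

41.41 psu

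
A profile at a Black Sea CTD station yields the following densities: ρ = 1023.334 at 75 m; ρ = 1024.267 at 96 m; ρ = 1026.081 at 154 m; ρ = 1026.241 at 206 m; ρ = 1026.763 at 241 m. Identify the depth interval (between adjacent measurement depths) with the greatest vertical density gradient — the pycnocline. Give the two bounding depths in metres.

Compute the density gradient over each adjacent pair:
  75–96 m: Δρ/Δz = 0.933/21 = 0.044 kg m⁻⁴
  96–154 m: Δρ/Δz = 1.814/58 = 0.031 kg m⁻⁴
  154–206 m: Δρ/Δz = 0.160/52 = 3.1 × 10⁻³ kg m⁻⁴
  206–241 m: Δρ/Δz = 0.522/35 = 0.015 kg m⁻⁴
The largest gradient is in the 75–96 m interval — the pycnocline.

75–96 m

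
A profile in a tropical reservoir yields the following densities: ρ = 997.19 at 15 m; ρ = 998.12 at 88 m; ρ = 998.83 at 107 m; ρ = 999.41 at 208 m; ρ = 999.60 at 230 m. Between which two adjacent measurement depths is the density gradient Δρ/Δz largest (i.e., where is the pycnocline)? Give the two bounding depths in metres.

88–107 m

Compute the density gradient over each adjacent pair:
  15–88 m: Δρ/Δz = 0.93/73 = 0.013 kg m⁻⁴
  88–107 m: Δρ/Δz = 0.71/19 = 0.037 kg m⁻⁴
  107–208 m: Δρ/Δz = 0.58/101 = 5.7 × 10⁻³ kg m⁻⁴
  208–230 m: Δρ/Δz = 0.19/22 = 8.6 × 10⁻³ kg m⁻⁴
The largest gradient is in the 88–107 m interval — the pycnocline.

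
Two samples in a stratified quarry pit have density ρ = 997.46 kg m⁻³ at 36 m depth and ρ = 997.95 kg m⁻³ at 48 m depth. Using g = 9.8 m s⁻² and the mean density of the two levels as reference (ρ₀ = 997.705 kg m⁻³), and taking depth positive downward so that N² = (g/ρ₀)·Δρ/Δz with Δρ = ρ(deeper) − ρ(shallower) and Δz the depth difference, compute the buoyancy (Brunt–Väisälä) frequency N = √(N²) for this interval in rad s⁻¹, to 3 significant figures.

Δρ = 997.95 − 997.46 = 0.49 kg m⁻³ over Δz = 48 − 36 = 12 m.
N² = (9.8/997.705) × (0.49/12) = 4.0109 × 10⁻⁴ s⁻².
N = √(4.0109 × 10⁻⁴) = 0.020027 rad s⁻¹ ≈ 0.0200 rad s⁻¹.

0.0200 rad s⁻¹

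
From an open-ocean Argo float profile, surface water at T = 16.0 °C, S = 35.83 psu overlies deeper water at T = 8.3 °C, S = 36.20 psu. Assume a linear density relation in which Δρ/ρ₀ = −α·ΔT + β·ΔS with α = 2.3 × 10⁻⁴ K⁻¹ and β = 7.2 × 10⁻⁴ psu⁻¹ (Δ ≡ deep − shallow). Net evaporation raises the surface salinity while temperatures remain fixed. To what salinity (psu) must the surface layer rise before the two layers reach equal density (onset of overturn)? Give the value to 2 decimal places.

38.66 psu

Neutral buoyancy requires −α(T_deep − T_surf) + β(S_deep − S_surf′) = 0.
S_surf′ = S_deep − (α/β)·ΔT = 36.20 − (2.3 × 10⁻⁴/7.2 × 10⁻⁴)·(-7.7) = 38.6597 psu.
Increase required: 38.6597 − 35.83 = 2.8297 psu.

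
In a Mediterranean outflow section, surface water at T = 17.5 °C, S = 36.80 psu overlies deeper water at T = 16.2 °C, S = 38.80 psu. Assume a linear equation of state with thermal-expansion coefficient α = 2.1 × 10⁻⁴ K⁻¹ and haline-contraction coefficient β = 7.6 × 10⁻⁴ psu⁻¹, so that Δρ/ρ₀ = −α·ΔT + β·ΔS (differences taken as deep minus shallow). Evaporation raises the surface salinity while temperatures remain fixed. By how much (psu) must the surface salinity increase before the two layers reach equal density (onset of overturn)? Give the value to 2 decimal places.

Neutral buoyancy requires −α(T_deep − T_surf) + β(S_deep − S_surf′) = 0.
S_surf′ = S_deep − (α/β)·ΔT = 38.80 − (2.1 × 10⁻⁴/7.6 × 10⁻⁴)·(-1.3) = 39.1592 psu.
Increase required: 39.1592 − 36.80 = 2.3592 psu.

2.36 psu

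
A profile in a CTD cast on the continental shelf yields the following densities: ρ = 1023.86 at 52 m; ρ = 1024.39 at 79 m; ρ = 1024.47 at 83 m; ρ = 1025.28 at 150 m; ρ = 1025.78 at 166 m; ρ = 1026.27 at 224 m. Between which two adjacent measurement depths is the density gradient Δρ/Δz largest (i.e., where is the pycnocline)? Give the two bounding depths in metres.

150–166 m

Compute the density gradient over each adjacent pair:
  52–79 m: Δρ/Δz = 0.53/27 = 0.020 kg m⁻⁴
  79–83 m: Δρ/Δz = 0.08/4 = 0.020 kg m⁻⁴
  83–150 m: Δρ/Δz = 0.81/67 = 0.012 kg m⁻⁴
  150–166 m: Δρ/Δz = 0.50/16 = 0.031 kg m⁻⁴
  166–224 m: Δρ/Δz = 0.49/58 = 8.4 × 10⁻³ kg m⁻⁴
The largest gradient is in the 150–166 m interval — the pycnocline.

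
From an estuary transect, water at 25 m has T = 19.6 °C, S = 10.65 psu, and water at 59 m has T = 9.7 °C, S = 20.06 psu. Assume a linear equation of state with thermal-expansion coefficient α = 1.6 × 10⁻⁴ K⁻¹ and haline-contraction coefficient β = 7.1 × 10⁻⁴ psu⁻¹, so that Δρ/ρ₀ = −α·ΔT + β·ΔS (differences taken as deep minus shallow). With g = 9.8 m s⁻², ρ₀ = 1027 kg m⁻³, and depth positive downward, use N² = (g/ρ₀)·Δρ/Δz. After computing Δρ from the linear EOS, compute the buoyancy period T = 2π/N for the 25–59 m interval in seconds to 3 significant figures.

129 s

ΔT = -9.9 K, ΔS = +9.41 psu (deep − shallow).
Δρ/ρ₀ = −αΔT + βΔS = 1.584 × 10⁻³ + 6.6811 × 10⁻³ = 8.2651 × 10⁻³, so Δρ ≈ 8.488 kg m⁻³.
N² = (g/ρ₀)·Δρ/Δz = g·(Δρ/ρ₀)/Δz = 9.8 × 8.2651 × 10⁻³ / 34 = 2.3823 × 10⁻³ s⁻².
N = √(2.3823 × 10⁻³) = 0.048809 rad s⁻¹ → T = 2π/N = 128.73 s ≈ 129 s.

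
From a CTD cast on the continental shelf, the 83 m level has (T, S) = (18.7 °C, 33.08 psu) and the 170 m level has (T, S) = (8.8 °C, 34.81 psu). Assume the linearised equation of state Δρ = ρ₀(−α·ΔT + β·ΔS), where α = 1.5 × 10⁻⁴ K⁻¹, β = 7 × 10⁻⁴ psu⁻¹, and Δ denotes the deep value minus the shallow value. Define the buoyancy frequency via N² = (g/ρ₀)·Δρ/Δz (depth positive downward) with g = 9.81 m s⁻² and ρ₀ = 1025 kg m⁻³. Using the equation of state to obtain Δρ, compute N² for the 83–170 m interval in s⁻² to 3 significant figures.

ΔT = -9.9 K, ΔS = +1.73 psu (deep − shallow).
Δρ/ρ₀ = −αΔT + βΔS = 1.485 × 10⁻³ + 1.211 × 10⁻³ = 2.696 × 10⁻³, so Δρ ≈ 2.763 kg m⁻³.
N² = (g/ρ₀)·Δρ/Δz = g·(Δρ/ρ₀)/Δz = 9.81 × 2.696 × 10⁻³ / 87 = 3.0400 × 10⁻⁴ s⁻² ≈ 3.04 × 10⁻⁴ s⁻².

3.04 × 10⁻⁴ s⁻²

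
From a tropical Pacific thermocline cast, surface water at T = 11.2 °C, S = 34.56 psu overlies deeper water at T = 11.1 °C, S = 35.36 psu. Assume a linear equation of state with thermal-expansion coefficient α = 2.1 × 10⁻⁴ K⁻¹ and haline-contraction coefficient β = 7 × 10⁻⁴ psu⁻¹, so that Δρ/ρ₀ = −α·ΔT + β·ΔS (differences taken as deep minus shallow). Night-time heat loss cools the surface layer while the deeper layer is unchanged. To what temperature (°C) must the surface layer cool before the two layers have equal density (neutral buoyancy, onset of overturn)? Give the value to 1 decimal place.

8.4 °C

Neutral buoyancy requires Δρ = 0, i.e. −α(T_deep − T_surf′) + β(S_deep − S_surf) = 0.
T_surf′ = T_deep − (β/α)·ΔS = 11.1 − (7 × 10⁻⁴/2.1 × 10⁻⁴)·(+0.80) = 8.433 °C.
Cooling required: 11.2 − (8.433) = 2.767 °C.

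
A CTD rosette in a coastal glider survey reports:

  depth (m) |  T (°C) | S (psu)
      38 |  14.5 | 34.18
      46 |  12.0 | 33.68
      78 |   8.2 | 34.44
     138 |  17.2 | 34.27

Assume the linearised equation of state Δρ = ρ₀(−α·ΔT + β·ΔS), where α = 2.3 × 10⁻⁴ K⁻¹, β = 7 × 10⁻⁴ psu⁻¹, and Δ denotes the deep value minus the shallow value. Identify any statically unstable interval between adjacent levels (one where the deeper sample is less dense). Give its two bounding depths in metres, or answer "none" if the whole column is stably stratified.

78–138 m

Evaluate Δρ/ρ₀ = −αΔT + βΔS across each adjacent pair:
  38–46 m: −αΔT+βΔS = −(2.3 × 10⁻⁴)(-2.5)+(7 × 10⁻⁴)(-0.50) = 2.2 × 10⁻⁴ → stable
  46–78 m: −αΔT+βΔS = −(2.3 × 10⁻⁴)(-3.8)+(7 × 10⁻⁴)(+0.76) = 1.4 × 10⁻³ → stable
  78–138 m: −αΔT+βΔS = −(2.3 × 10⁻⁴)(+9.0)+(7 × 10⁻⁴)(-0.17) = -2.2 × 10⁻³ → UNSTABLE
The 78–138 m interval has Δρ < 0: lighter water underlies denser water.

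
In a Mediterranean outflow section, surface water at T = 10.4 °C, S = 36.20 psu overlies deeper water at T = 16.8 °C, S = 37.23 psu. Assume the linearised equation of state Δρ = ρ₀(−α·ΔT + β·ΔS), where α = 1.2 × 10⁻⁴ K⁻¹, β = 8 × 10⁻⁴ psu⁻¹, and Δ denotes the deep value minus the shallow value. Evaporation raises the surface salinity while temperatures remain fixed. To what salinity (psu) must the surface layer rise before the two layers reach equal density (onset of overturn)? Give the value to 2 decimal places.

Neutral buoyancy requires −α(T_deep − T_surf) + β(S_deep − S_surf′) = 0.
S_surf′ = S_deep − (α/β)·ΔT = 37.23 − (1.2 × 10⁻⁴/8 × 10⁻⁴)·(+6.4) = 36.2700 psu.
Increase required: 36.2700 − 36.20 = 0.0700 psu.

36.27 psu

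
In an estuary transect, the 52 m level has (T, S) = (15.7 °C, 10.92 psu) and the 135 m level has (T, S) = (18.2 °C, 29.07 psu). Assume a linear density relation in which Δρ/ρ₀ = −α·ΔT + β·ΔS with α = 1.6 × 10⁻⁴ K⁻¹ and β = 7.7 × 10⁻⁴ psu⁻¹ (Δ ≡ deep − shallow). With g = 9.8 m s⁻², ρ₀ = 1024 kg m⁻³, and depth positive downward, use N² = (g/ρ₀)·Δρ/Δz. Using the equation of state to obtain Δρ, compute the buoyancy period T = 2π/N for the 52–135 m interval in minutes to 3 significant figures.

ΔT = +2.5 K, ΔS = +18.15 psu (deep − shallow).
Δρ/ρ₀ = −αΔT + βΔS = -4.00 × 10⁻⁴ + 0.0139755 = 0.0135755, so Δρ ≈ 13.90 kg m⁻³.
N² = (g/ρ₀)·Δρ/Δz = g·(Δρ/ρ₀)/Δz = 9.8 × 0.0135755 / 83 = 1.6029 × 10⁻³ s⁻².
N = √(1.6029 × 10⁻³) = 0.040036 rad s⁻¹ → T = 2π/N = 156.94 s = 2.6157 min ≈ 2.62 min.

2.62 min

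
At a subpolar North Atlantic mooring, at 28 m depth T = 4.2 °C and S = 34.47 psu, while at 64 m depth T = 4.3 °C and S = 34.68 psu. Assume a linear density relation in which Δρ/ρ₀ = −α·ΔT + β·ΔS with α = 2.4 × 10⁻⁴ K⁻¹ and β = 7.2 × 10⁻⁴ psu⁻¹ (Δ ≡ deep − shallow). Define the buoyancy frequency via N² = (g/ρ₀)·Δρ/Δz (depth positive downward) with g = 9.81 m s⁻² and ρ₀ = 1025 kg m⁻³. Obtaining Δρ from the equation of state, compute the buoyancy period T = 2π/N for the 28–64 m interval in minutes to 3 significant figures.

17.8 min

ΔT = +0.1 K, ΔS = +0.21 psu (deep − shallow).
Δρ/ρ₀ = −αΔT + βΔS = -2.40 × 10⁻⁵ + 1.512 × 10⁻⁴ = 1.272 × 10⁻⁴, so Δρ ≈ 0.1304 kg m⁻³.
N² = (g/ρ₀)·Δρ/Δz = g·(Δρ/ρ₀)/Δz = 9.81 × 1.272 × 10⁻⁴ / 36 = 3.4662 × 10⁻⁵ s⁻².
N = √(3.4662 × 10⁻⁵) = 5.8874 × 10⁻³ rad s⁻¹ → T = 2π/N = 1.0672 × 10³ s = 17.787 min ≈ 17.8 min.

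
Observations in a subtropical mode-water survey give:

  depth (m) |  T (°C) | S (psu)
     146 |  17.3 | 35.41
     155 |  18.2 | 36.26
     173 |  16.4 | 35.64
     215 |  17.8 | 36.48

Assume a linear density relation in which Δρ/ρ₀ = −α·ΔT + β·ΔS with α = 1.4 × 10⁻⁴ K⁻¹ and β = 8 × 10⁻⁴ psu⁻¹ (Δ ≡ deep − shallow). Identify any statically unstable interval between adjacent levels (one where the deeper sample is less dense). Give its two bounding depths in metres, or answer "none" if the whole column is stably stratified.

Evaluate Δρ/ρ₀ = −αΔT + βΔS across each adjacent pair:
  146–155 m: −αΔT+βΔS = −(1.4 × 10⁻⁴)(+0.9)+(8 × 10⁻⁴)(+0.85) = 5.5 × 10⁻⁴ → stable
  155–173 m: −αΔT+βΔS = −(1.4 × 10⁻⁴)(-1.8)+(8 × 10⁻⁴)(-0.62) = -2.4 × 10⁻⁴ → UNSTABLE
  173–215 m: −αΔT+βΔS = −(1.4 × 10⁻⁴)(+1.4)+(8 × 10⁻⁴)(+0.84) = 4.8 × 10⁻⁴ → stable
The 155–173 m interval has Δρ < 0: lighter water underlies denser water.

155–173 m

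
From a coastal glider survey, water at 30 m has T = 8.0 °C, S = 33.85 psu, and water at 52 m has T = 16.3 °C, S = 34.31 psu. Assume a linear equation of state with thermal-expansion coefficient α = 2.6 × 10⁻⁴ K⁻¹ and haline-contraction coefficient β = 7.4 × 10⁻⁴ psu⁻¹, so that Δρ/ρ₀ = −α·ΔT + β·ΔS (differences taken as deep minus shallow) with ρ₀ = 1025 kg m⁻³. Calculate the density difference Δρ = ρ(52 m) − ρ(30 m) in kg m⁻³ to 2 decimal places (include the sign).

ΔT = +8.3 K, ΔS = +0.46 psu (deep − shallow).
Δρ/ρ₀ = −(2.6 × 10⁻⁴)(+8.3) + (7.4 × 10⁻⁴)(+0.46) = -1.8176 × 10⁻³.
Δρ = 1025 × (-1.8176 × 10⁻³) = -1.86 kg m⁻³.
Negative Δρ: lighter below, statically unstable.

-1.86 kg m⁻³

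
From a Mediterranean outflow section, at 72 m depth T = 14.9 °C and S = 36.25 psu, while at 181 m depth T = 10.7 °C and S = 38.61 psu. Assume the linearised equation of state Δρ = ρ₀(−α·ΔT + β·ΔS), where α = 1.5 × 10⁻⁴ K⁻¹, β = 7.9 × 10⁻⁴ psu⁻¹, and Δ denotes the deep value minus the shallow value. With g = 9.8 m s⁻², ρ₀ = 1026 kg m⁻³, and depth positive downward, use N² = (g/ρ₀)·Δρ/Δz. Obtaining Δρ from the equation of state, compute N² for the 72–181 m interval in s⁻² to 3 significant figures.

2.24 × 10⁻⁴ s⁻²

ΔT = -4.2 K, ΔS = +2.36 psu (deep − shallow).
Δρ/ρ₀ = −αΔT + βΔS = 6.30 × 10⁻⁴ + 1.8644 × 10⁻³ = 2.4944 × 10⁻³, so Δρ ≈ 2.559 kg m⁻³.
N² = (g/ρ₀)·Δρ/Δz = g·(Δρ/ρ₀)/Δz = 9.8 × 2.4944 × 10⁻³ / 109 = 2.2427 × 10⁻⁴ s⁻² ≈ 2.24 × 10⁻⁴ s⁻².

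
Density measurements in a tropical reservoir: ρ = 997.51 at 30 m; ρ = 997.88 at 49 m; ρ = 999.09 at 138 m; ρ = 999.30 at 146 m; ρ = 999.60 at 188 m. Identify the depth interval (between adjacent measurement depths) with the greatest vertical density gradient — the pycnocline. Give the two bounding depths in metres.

Compute the density gradient over each adjacent pair:
  30–49 m: Δρ/Δz = 0.37/19 = 0.019 kg m⁻⁴
  49–138 m: Δρ/Δz = 1.21/89 = 0.014 kg m⁻⁴
  138–146 m: Δρ/Δz = 0.21/8 = 0.026 kg m⁻⁴
  146–188 m: Δρ/Δz = 0.30/42 = 7.1 × 10⁻³ kg m⁻⁴
The largest gradient is in the 138–146 m interval — the pycnocline.

138–146 m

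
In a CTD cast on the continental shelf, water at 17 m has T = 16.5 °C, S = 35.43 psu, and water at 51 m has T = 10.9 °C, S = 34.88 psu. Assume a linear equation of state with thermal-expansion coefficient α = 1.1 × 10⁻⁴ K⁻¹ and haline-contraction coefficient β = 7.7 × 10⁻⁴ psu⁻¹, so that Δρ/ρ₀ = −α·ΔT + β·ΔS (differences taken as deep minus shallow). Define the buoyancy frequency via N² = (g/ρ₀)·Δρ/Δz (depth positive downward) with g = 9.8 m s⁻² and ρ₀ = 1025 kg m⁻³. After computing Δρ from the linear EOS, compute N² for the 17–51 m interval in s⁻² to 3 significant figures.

5.55 × 10⁻⁵ s⁻²

ΔT = -5.6 K, ΔS = -0.55 psu (deep − shallow).
Δρ/ρ₀ = −αΔT + βΔS = 6.16 × 10⁻⁴ − 4.235 × 10⁻⁴ = 1.925 × 10⁻⁴, so Δρ ≈ 0.1973 kg m⁻³.
N² = (g/ρ₀)·Δρ/Δz = g·(Δρ/ρ₀)/Δz = 9.8 × 1.925 × 10⁻⁴ / 34 = 5.5485 × 10⁻⁵ s⁻² ≈ 5.55 × 10⁻⁵ s⁻².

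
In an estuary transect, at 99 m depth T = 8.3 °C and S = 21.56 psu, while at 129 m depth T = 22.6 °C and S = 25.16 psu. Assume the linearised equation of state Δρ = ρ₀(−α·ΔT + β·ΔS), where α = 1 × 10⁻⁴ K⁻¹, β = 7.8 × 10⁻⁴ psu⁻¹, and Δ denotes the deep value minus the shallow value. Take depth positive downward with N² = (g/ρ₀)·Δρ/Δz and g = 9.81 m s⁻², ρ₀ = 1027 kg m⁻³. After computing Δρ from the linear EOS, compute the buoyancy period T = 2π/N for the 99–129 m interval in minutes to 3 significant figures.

ΔT = +14.3 K, ΔS = +3.60 psu (deep − shallow).
Δρ/ρ₀ = −αΔT + βΔS = -1.43 × 10⁻³ + 2.808 × 10⁻³ = 1.378 × 10⁻³, so Δρ ≈ 1.415 kg m⁻³.
N² = (g/ρ₀)·Δρ/Δz = g·(Δρ/ρ₀)/Δz = 9.81 × 1.378 × 10⁻³ / 30 = 4.5061 × 10⁻⁴ s⁻².
N = √(4.5061 × 10⁻⁴) = 0.021228 rad s⁻¹ → T = 2π/N = 295.99 s = 4.9332 min ≈ 4.93 min.

4.93 min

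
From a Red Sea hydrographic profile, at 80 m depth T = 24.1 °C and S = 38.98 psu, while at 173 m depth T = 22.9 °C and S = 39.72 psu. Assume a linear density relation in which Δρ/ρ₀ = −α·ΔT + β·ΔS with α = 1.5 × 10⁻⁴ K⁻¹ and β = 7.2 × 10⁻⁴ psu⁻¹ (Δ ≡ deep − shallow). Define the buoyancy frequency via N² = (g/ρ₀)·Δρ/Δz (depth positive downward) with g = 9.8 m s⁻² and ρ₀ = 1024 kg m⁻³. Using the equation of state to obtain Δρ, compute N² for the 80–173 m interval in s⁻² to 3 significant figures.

ΔT = -1.2 K, ΔS = +0.74 psu (deep − shallow).
Δρ/ρ₀ = −αΔT + βΔS = 1.80 × 10⁻⁴ + 5.328 × 10⁻⁴ = 7.128 × 10⁻⁴, so Δρ ≈ 0.7299 kg m⁻³.
N² = (g/ρ₀)·Δρ/Δz = g·(Δρ/ρ₀)/Δz = 9.8 × 7.128 × 10⁻⁴ / 93 = 7.5112 × 10⁻⁵ s⁻² ≈ 7.51 × 10⁻⁵ s⁻².

7.51 × 10⁻⁵ s⁻²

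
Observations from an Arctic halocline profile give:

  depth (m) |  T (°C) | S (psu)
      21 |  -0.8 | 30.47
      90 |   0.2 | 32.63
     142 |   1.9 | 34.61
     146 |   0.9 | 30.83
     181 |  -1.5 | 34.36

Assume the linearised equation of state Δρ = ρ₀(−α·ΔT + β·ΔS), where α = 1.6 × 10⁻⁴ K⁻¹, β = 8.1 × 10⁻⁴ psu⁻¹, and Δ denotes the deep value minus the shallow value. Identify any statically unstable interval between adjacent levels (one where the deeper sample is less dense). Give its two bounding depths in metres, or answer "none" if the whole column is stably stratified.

142–146 m

Evaluate Δρ/ρ₀ = −αΔT + βΔS across each adjacent pair:
  21–90 m: −αΔT+βΔS = −(1.6 × 10⁻⁴)(+1.0)+(8.1 × 10⁻⁴)(+2.16) = 1.6 × 10⁻³ → stable
  90–142 m: −αΔT+βΔS = −(1.6 × 10⁻⁴)(+1.7)+(8.1 × 10⁻⁴)(+1.98) = 1.3 × 10⁻³ → stable
  142–146 m: −αΔT+βΔS = −(1.6 × 10⁻⁴)(-1.0)+(8.1 × 10⁻⁴)(-3.78) = -2.9 × 10⁻³ → UNSTABLE
  146–181 m: −αΔT+βΔS = −(1.6 × 10⁻⁴)(-2.4)+(8.1 × 10⁻⁴)(+3.53) = 3.2 × 10⁻³ → stable
The 142–146 m interval has Δρ < 0: lighter water underlies denser water.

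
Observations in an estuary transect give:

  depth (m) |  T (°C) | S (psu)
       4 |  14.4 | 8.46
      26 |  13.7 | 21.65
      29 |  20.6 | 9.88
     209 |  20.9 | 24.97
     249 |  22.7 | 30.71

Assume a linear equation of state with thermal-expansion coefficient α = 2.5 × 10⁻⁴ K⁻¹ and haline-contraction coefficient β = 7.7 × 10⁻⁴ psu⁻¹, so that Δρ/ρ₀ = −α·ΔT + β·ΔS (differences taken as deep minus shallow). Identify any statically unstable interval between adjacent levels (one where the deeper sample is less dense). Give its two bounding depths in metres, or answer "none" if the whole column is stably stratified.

Evaluate Δρ/ρ₀ = −αΔT + βΔS across each adjacent pair:
  4–26 m: −αΔT+βΔS = −(2.5 × 10⁻⁴)(-0.7)+(7.7 × 10⁻⁴)(+13.19) = 0.010 → stable
  26–29 m: −αΔT+βΔS = −(2.5 × 10⁻⁴)(+6.9)+(7.7 × 10⁻⁴)(-11.77) = -0.011 → UNSTABLE
  29–209 m: −αΔT+βΔS = −(2.5 × 10⁻⁴)(+0.3)+(7.7 × 10⁻⁴)(+15.09) = 0.012 → stable
  209–249 m: −αΔT+βΔS = −(2.5 × 10⁻⁴)(+1.8)+(7.7 × 10⁻⁴)(+5.74) = 4.0 × 10⁻³ → stable
The 26–29 m interval has Δρ < 0: lighter water underlies denser water.

26–29 m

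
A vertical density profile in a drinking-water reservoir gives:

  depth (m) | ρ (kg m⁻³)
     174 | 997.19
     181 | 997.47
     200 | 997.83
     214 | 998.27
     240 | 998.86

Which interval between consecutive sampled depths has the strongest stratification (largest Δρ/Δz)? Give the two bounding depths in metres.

174–181 m

Compute the density gradient over each adjacent pair:
  174–181 m: Δρ/Δz = 0.28/7 = 0.040 kg m⁻⁴
  181–200 m: Δρ/Δz = 0.36/19 = 0.019 kg m⁻⁴
  200–214 m: Δρ/Δz = 0.44/14 = 0.031 kg m⁻⁴
  214–240 m: Δρ/Δz = 0.59/26 = 0.023 kg m⁻⁴
The largest gradient is in the 174–181 m interval — the pycnocline.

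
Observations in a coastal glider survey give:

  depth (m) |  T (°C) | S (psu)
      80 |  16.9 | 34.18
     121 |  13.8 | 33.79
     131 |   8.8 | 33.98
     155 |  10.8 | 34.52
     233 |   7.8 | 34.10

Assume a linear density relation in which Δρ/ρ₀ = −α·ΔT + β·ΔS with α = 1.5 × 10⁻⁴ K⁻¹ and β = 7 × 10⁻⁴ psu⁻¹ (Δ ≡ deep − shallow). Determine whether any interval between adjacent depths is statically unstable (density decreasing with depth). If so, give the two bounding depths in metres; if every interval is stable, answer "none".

Evaluate Δρ/ρ₀ = −αΔT + βΔS across each adjacent pair:
  80–121 m: −αΔT+βΔS = −(1.5 × 10⁻⁴)(-3.1)+(7 × 10⁻⁴)(-0.39) = 1.9 × 10⁻⁴ → stable
  121–131 m: −αΔT+βΔS = −(1.5 × 10⁻⁴)(-5.0)+(7 × 10⁻⁴)(+0.19) = 8.8 × 10⁻⁴ → stable
  131–155 m: −αΔT+βΔS = −(1.5 × 10⁻⁴)(+2.0)+(7 × 10⁻⁴)(+0.54) = 7.8 × 10⁻⁵ → stable
  155–233 m: −αΔT+βΔS = −(1.5 × 10⁻⁴)(-3.0)+(7 × 10⁻⁴)(-0.42) = 1.6 × 10⁻⁴ → stable
Every interval has Δρ > 0: the column is stably stratified throughout.

none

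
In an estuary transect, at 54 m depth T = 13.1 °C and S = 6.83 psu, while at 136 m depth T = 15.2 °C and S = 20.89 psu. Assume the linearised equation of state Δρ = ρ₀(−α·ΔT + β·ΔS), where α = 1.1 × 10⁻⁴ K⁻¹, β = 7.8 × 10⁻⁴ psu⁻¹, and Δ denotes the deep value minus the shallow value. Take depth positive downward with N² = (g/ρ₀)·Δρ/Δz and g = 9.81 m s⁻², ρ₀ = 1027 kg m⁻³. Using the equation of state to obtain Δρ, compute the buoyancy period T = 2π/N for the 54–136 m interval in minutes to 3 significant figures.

2.92 min

ΔT = +2.1 K, ΔS = +14.06 psu (deep − shallow).
Δρ/ρ₀ = −αΔT + βΔS = -2.31 × 10⁻⁴ + 0.0109668 = 0.0107358, so Δρ ≈ 11.03 kg m⁻³.
N² = (g/ρ₀)·Δρ/Δz = g·(Δρ/ρ₀)/Δz = 9.81 × 0.0107358 / 82 = 1.2844 × 10⁻³ s⁻².
N = √(1.2844 × 10⁻³) = 0.035839 rad s⁻¹ → T = 2π/N = 175.32 s = 2.9220 min ≈ 2.92 min.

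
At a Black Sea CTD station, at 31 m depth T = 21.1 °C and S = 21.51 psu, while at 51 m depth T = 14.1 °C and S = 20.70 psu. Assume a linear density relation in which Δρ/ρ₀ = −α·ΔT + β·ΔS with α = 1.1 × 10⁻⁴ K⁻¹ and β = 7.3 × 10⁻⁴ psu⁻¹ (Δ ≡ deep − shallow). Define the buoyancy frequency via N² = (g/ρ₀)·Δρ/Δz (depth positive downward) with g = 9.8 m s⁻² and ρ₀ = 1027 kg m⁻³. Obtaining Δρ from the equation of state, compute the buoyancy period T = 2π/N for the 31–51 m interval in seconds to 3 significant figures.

671 s

ΔT = -7.0 K, ΔS = -0.81 psu (deep − shallow).
Δρ/ρ₀ = −αΔT + βΔS = 7.70 × 10⁻⁴ − 5.913 × 10⁻⁴ = 1.787 × 10⁻⁴, so Δρ ≈ 0.1835 kg m⁻³.
N² = (g/ρ₀)·Δρ/Δz = g·(Δρ/ρ₀)/Δz = 9.8 × 1.787 × 10⁻⁴ / 20 = 8.7563 × 10⁻⁵ s⁻².
N = √(8.7563 × 10⁻⁵) = 9.3575 × 10⁻³ rad s⁻¹ → T = 2π/N = 671.46 s ≈ 671 s.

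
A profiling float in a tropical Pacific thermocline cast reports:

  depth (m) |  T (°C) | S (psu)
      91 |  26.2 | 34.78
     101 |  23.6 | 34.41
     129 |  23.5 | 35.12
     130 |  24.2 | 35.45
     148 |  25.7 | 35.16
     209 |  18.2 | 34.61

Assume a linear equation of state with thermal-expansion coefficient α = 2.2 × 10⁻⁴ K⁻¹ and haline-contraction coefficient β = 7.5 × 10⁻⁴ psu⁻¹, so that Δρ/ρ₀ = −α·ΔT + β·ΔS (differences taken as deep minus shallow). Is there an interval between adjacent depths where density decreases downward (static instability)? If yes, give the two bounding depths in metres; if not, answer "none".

130–148 m

Evaluate Δρ/ρ₀ = −αΔT + βΔS across each adjacent pair:
  91–101 m: −αΔT+βΔS = −(2.2 × 10⁻⁴)(-2.6)+(7.5 × 10⁻⁴)(-0.37) = 2.9 × 10⁻⁴ → stable
  101–129 m: −αΔT+βΔS = −(2.2 × 10⁻⁴)(-0.1)+(7.5 × 10⁻⁴)(+0.71) = 5.5 × 10⁻⁴ → stable
  129–130 m: −αΔT+βΔS = −(2.2 × 10⁻⁴)(+0.7)+(7.5 × 10⁻⁴)(+0.33) = 9.3 × 10⁻⁵ → stable
  130–148 m: −αΔT+βΔS = −(2.2 × 10⁻⁴)(+1.5)+(7.5 × 10⁻⁴)(-0.29) = -5.5 × 10⁻⁴ → UNSTABLE
  148–209 m: −αΔT+βΔS = −(2.2 × 10⁻⁴)(-7.5)+(7.5 × 10⁻⁴)(-0.55) = 1.2 × 10⁻³ → stable
The 130–148 m interval has Δρ < 0: lighter water underlies denser water.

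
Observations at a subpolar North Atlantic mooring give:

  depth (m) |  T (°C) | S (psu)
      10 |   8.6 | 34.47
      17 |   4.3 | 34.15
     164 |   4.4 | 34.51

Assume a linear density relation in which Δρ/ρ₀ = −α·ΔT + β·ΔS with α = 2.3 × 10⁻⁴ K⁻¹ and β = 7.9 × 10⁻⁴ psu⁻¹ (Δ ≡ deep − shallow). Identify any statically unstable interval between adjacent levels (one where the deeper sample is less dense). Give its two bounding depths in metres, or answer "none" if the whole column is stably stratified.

Evaluate Δρ/ρ₀ = −αΔT + βΔS across each adjacent pair:
  10–17 m: −αΔT+βΔS = −(2.3 × 10⁻⁴)(-4.3)+(7.9 × 10⁻⁴)(-0.32) = 7.4 × 10⁻⁴ → stable
  17–164 m: −αΔT+βΔS = −(2.3 × 10⁻⁴)(+0.1)+(7.9 × 10⁻⁴)(+0.36) = 2.6 × 10⁻⁴ → stable
Every interval has Δρ > 0: the column is stably stratified throughout.

none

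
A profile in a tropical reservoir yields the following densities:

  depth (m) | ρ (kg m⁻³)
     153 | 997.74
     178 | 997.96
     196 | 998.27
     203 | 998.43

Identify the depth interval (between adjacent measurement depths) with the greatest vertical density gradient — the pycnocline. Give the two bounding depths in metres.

196–203 m

Compute the density gradient over each adjacent pair:
  153–178 m: Δρ/Δz = 0.22/25 = 8.8 × 10⁻³ kg m⁻⁴
  178–196 m: Δρ/Δz = 0.31/18 = 0.017 kg m⁻⁴
  196–203 m: Δρ/Δz = 0.16/7 = 0.023 kg m⁻⁴
The largest gradient is in the 196–203 m interval — the pycnocline.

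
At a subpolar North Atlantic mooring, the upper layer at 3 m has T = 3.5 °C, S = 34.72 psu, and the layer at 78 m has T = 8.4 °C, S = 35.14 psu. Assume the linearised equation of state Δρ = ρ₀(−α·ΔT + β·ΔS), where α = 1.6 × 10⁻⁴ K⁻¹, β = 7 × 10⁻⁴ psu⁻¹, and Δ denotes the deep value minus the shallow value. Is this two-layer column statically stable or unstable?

unstable

ΔT = 8.4 − 3.5 = +4.9 K and ΔS = 35.14 − 34.72 = +0.42 psu (deep − shallow).
−αΔT = -7.84 × 10⁻⁴; βΔS = 2.94 × 10⁻⁴; sum Δρ/ρ₀ = -4.90 × 10⁻⁴.
Δρ/ρ₀ < 0, so Δρ < 0: deeper water is lighter → statically unstable; the column would overturn.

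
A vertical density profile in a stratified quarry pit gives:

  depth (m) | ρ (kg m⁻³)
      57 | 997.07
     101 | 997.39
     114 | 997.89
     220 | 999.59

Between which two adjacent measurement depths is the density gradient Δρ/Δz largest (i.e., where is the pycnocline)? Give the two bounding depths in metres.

Compute the density gradient over each adjacent pair:
  57–101 m: Δρ/Δz = 0.32/44 = 7.3 × 10⁻³ kg m⁻⁴
  101–114 m: Δρ/Δz = 0.50/13 = 0.038 kg m⁻⁴
  114–220 m: Δρ/Δz = 1.70/106 = 0.016 kg m⁻⁴
The largest gradient is in the 101–114 m interval — the pycnocline.

101–114 m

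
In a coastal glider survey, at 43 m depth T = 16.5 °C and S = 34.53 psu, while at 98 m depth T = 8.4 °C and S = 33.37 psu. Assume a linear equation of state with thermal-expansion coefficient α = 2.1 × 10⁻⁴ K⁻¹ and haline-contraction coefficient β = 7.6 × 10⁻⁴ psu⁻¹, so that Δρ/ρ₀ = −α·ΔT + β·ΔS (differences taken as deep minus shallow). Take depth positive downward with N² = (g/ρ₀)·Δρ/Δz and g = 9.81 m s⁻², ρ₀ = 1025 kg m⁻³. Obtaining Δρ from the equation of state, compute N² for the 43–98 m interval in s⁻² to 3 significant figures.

ΔT = -8.1 K, ΔS = -1.16 psu (deep − shallow).
Δρ/ρ₀ = −αΔT + βΔS = 1.701 × 10⁻³ − 8.816 × 10⁻⁴ = 8.194 × 10⁻⁴, so Δρ ≈ 0.8399 kg m⁻³.
N² = (g/ρ₀)·Δρ/Δz = g·(Δρ/ρ₀)/Δz = 9.81 × 8.194 × 10⁻⁴ / 55 = 1.4615 × 10⁻⁴ s⁻² ≈ 1.46 × 10⁻⁴ s⁻².

1.46 × 10⁻⁴ s⁻²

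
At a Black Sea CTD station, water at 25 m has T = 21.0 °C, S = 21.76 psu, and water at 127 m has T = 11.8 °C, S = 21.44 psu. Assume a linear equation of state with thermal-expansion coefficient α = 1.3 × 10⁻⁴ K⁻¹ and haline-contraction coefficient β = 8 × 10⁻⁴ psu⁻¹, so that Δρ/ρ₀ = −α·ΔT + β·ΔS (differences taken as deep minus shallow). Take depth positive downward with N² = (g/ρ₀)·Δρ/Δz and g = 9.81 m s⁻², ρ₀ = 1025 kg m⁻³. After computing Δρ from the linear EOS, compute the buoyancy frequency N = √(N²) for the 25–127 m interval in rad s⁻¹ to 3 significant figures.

ΔT = -9.2 K, ΔS = -0.32 psu (deep − shallow).
Δρ/ρ₀ = −αΔT + βΔS = 1.196 × 10⁻³ − 2.56 × 10⁻⁴ = 9.40 × 10⁻⁴, so Δρ ≈ 0.9635 kg m⁻³.
N² = (g/ρ₀)·Δρ/Δz = g·(Δρ/ρ₀)/Δz = 9.81 × 9.40 × 10⁻⁴ / 102 = 9.0406 × 10⁻⁵ s⁻².
N = √(9.0406 × 10⁻⁵) = 9.5082 × 10⁻³ rad s⁻¹ ≈ 9.51 × 10⁻³ rad s⁻¹.

9.51 × 10⁻³ rad s⁻¹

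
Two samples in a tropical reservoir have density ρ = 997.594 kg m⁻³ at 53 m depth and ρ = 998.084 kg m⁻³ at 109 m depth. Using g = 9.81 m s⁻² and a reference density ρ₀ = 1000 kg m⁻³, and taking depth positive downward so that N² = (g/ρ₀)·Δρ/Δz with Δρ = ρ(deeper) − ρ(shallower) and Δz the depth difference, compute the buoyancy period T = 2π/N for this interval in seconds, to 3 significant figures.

Δρ = 998.084 − 997.594 = 0.490 kg m⁻³ over Δz = 109 − 53 = 56 m.
N² = (9.81/1000) × (0.490/56) = 8.5838 × 10⁻⁵ s⁻².
N = √(8.5838 × 10⁻⁵) = 9.2649 × 10⁻³ rad s⁻¹, so T = 2π/N = 678.17 s ≈ 678 s.

678 s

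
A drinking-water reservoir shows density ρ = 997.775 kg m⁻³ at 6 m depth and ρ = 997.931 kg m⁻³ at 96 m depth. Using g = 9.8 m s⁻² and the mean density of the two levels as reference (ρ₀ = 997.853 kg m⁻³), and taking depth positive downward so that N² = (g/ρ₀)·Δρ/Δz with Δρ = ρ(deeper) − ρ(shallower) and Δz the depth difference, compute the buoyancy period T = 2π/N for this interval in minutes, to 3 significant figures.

25.4 min

Δρ = 997.931 − 997.775 = 0.156 kg m⁻³ over Δz = 96 − 6 = 90 m.
N² = (9.8/997.853) × (0.156/90) = 1.7023 × 10⁻⁵ s⁻².
N = √(1.7023 × 10⁻⁵) = 4.1259 × 10⁻³ rad s⁻¹, so T = 2π/N = 1.5229 × 10³ s = 25.382 min ≈ 25.4 min.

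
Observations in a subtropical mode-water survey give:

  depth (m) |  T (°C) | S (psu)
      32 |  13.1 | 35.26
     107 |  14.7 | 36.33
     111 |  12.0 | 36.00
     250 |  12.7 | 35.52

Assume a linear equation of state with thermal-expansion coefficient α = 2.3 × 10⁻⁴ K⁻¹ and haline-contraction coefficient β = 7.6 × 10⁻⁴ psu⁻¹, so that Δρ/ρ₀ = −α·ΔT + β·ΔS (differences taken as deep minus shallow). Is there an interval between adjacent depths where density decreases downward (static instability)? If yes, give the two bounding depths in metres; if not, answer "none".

111–250 m

Evaluate Δρ/ρ₀ = −αΔT + βΔS across each adjacent pair:
  32–107 m: −αΔT+βΔS = −(2.3 × 10⁻⁴)(+1.6)+(7.6 × 10⁻⁴)(+1.07) = 4.5 × 10⁻⁴ → stable
  107–111 m: −αΔT+βΔS = −(2.3 × 10⁻⁴)(-2.7)+(7.6 × 10⁻⁴)(-0.33) = 3.7 × 10⁻⁴ → stable
  111–250 m: −αΔT+βΔS = −(2.3 × 10⁻⁴)(+0.7)+(7.6 × 10⁻⁴)(-0.48) = -5.3 × 10⁻⁴ → UNSTABLE
The 111–250 m interval has Δρ < 0: lighter water underlies denser water.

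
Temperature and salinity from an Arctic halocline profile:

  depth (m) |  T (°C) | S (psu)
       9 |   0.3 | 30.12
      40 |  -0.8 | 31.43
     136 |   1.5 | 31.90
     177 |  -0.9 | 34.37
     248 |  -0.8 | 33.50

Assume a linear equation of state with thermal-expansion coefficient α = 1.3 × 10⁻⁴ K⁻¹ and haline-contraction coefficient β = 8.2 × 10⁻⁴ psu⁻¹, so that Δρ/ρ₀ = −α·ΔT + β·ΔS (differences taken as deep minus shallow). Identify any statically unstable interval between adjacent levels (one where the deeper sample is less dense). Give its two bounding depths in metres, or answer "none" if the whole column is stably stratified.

177–248 m

Evaluate Δρ/ρ₀ = −αΔT + βΔS across each adjacent pair:
  9–40 m: −αΔT+βΔS = −(1.3 × 10⁻⁴)(-1.1)+(8.2 × 10⁻⁴)(+1.31) = 1.2 × 10⁻³ → stable
  40–136 m: −αΔT+βΔS = −(1.3 × 10⁻⁴)(+2.3)+(8.2 × 10⁻⁴)(+0.47) = 8.6 × 10⁻⁵ → stable
  136–177 m: −αΔT+βΔS = −(1.3 × 10⁻⁴)(-2.4)+(8.2 × 10⁻⁴)(+2.47) = 2.3 × 10⁻³ → stable
  177–248 m: −αΔT+βΔS = −(1.3 × 10⁻⁴)(+0.1)+(8.2 × 10⁻⁴)(-0.87) = -7.3 × 10⁻⁴ → UNSTABLE
The 177–248 m interval has Δρ < 0: lighter water underlies denser water.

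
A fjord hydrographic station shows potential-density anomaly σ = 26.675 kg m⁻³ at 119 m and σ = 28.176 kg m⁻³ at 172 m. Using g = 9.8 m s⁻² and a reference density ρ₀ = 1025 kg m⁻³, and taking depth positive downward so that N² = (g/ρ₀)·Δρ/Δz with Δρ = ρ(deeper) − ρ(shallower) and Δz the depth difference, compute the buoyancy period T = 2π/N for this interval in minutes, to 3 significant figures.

6.36 min

Δρ = 1028.176 − 1026.675 = 1.501 kg m⁻³ over Δz = 172 − 119 = 53 m.
N² = (9.8/1025) × (1.501/53) = 2.7077 × 10⁻⁴ s⁻².
N = √(2.7077 × 10⁻⁴) = 0.016455 rad s⁻¹, so T = 2π/N = 381.84 s = 6.3640 min ≈ 6.36 min.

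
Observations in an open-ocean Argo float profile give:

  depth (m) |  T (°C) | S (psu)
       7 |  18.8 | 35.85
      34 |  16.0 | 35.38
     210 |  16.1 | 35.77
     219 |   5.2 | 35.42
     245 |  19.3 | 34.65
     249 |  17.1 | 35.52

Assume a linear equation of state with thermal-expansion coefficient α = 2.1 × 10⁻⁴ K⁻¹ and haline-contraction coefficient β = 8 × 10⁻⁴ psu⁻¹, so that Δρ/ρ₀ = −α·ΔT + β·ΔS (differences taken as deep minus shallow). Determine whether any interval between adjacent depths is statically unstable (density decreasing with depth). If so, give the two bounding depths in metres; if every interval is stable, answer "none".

219–245 m

Evaluate Δρ/ρ₀ = −αΔT + βΔS across each adjacent pair:
  7–34 m: −αΔT+βΔS = −(2.1 × 10⁻⁴)(-2.8)+(8 × 10⁻⁴)(-0.47) = 2.1 × 10⁻⁴ → stable
  34–210 m: −αΔT+βΔS = −(2.1 × 10⁻⁴)(+0.1)+(8 × 10⁻⁴)(+0.39) = 2.9 × 10⁻⁴ → stable
  210–219 m: −αΔT+βΔS = −(2.1 × 10⁻⁴)(-10.9)+(8 × 10⁻⁴)(-0.35) = 2.0 × 10⁻³ → stable
  219–245 m: −αΔT+βΔS = −(2.1 × 10⁻⁴)(+14.1)+(8 × 10⁻⁴)(-0.77) = -3.6 × 10⁻³ → UNSTABLE
  245–249 m: −αΔT+βΔS = −(2.1 × 10⁻⁴)(-2.2)+(8 × 10⁻⁴)(+0.87) = 1.2 × 10⁻³ → stable
The 219–245 m interval has Δρ < 0: lighter water underlies denser water.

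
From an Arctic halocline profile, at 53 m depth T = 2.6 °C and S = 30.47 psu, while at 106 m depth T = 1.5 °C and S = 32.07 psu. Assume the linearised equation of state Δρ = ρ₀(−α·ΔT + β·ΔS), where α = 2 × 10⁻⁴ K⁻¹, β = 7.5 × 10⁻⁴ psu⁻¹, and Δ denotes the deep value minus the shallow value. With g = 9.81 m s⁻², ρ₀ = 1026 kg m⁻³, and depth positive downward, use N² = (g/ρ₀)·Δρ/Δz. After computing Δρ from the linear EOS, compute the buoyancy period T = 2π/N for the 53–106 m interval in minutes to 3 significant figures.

6.46 min

ΔT = -1.1 K, ΔS = +1.60 psu (deep − shallow).
Δρ/ρ₀ = −αΔT + βΔS = 2.20 × 10⁻⁴ + 1.20 × 10⁻³ = 1.42 × 10⁻³, so Δρ ≈ 1.457 kg m⁻³.
N² = (g/ρ₀)·Δρ/Δz = g·(Δρ/ρ₀)/Δz = 9.81 × 1.42 × 10⁻³ / 53 = 2.6283 × 10⁻⁴ s⁻².
N = √(2.6283 × 10⁻⁴) = 0.016212 rad s⁻¹ → T = 2π/N = 387.56 s = 6.4593 min ≈ 6.46 min.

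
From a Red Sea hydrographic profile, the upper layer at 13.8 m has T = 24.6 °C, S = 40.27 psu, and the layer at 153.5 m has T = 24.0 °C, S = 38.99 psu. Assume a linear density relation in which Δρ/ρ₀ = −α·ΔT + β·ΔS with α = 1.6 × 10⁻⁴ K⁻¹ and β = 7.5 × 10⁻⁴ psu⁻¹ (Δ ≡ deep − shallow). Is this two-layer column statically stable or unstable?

unstable

ΔT = 24.0 − 24.6 = -0.6 K and ΔS = 38.99 − 40.27 = -1.28 psu (deep − shallow).
−αΔT = 9.60 × 10⁻⁵; βΔS = -9.60 × 10⁻⁴; sum Δρ/ρ₀ = -8.64 × 10⁻⁴.
Δρ/ρ₀ < 0, so Δρ < 0: deeper water is lighter → statically unstable; the column would overturn.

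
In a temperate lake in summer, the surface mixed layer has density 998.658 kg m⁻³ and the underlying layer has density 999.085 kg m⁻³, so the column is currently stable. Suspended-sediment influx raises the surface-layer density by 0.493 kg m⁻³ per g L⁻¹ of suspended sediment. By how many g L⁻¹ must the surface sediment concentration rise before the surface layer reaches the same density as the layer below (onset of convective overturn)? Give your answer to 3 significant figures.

Density deficit of the surface layer: 999.085 − 998.658 = 0.427 kg m⁻³.
Required change = 0.427 / 0.493 = 0.866 g L⁻¹.

0.866 g L⁻¹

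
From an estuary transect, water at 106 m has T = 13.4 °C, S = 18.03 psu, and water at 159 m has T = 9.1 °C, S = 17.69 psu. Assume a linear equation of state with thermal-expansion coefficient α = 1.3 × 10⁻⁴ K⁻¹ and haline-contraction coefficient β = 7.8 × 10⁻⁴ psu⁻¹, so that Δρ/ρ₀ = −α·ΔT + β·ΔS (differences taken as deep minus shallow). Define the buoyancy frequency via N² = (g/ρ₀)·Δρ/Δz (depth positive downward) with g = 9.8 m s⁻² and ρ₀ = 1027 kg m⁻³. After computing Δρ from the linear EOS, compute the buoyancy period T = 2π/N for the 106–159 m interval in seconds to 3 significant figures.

852 s

ΔT = -4.3 K, ΔS = -0.34 psu (deep − shallow).
Δρ/ρ₀ = −αΔT + βΔS = 5.59 × 10⁻⁴ − 2.652 × 10⁻⁴ = 2.938 × 10⁻⁴, so Δρ ≈ 0.3017 kg m⁻³.
N² = (g/ρ₀)·Δρ/Δz = g·(Δρ/ρ₀)/Δz = 9.8 × 2.938 × 10⁻⁴ / 53 = 5.4325 × 10⁻⁵ s⁻².
N = √(5.4325 × 10⁻⁵) = 7.3705 × 10⁻³ rad s⁻¹ → T = 2π/N = 852.48 s ≈ 852 s.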